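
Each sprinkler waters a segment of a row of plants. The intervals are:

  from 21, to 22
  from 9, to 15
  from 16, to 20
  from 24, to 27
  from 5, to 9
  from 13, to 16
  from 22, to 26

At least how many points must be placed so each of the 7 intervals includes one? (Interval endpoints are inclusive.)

4

Sorted: [5,9] [9,15] [13,16] [16,20] [21,22] [22,26] [24,27]
{[5,9],[9,15]} hit by 9; {[13,16],[16,20]} hit by 16; {[21,22],[22,26]} hit by 22; {[24,27]} hit by 27.
Points: 9, 16, 22, 27 (4 total).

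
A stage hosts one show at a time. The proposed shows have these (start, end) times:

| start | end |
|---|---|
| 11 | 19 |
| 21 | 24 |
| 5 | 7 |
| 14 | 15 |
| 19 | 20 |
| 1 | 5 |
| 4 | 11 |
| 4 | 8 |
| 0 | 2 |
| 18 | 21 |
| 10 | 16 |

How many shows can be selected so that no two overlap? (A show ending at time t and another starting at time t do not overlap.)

Sorted by end: (0,2)  (1,5)  (5,7)  (4,8)  (4,11)  (14,15)  (10,16)  (11,19)  (19,20)  (18,21)  (21,24)
take (0,2); take (5,7); skip (4,8); skip (4,11); take (14,15); take (19,20); take (21,24).
Selected 5 shows.

5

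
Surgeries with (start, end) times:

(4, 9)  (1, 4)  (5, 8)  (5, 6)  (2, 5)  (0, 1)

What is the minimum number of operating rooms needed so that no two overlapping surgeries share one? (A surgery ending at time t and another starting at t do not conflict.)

Events (time:±→running): 0:+→1 1:-→0 1:+→1 2:+→2 4:-→1 4:+→2 5:-→1 5:+→2 5:+→3 … peak 3.

3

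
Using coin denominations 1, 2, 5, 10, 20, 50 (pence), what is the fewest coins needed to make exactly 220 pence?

Use the largest denomination that fits, subtract, and repeat.
220 = 4×50 + 1×20
Total coins = 4 + 1 = 5

5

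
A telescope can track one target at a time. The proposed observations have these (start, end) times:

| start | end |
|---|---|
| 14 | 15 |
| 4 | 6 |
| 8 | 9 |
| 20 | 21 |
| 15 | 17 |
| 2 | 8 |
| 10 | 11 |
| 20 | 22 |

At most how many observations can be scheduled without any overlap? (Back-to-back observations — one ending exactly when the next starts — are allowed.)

Greedy by earliest finish: after sorting by end time, pick each interval compatible with the last pick.
By end time: (4,6), (2,8), (8,9), (10,11), (14,15), (15,17), (20,21), (20,22).
Pick (4,6); next start ≥ 6 → (8,9); next start ≥ 9 → (10,11); next start ≥ 11 → (14,15); next start ≥ 15 → (15,17); next start ≥ 17 → (20,21).
Selected 6 observations.

6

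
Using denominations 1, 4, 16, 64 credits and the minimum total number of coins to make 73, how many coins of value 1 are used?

1

73 = 1×64 + 2×4 + 1×1
Count of 1: 1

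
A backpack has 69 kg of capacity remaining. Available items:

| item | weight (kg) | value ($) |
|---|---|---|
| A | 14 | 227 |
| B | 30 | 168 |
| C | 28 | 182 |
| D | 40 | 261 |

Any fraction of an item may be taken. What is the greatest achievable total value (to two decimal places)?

Greedy by value/weight ratio, highest first.
Ratios (sorted): A 16.21, D 6.53, C 6.50, B 5.60
take A (14 @ 227); take D (40 @ 261); take 15/28 of C → 97.50. Capacity used 69/69.
Total value = 585.50

585.50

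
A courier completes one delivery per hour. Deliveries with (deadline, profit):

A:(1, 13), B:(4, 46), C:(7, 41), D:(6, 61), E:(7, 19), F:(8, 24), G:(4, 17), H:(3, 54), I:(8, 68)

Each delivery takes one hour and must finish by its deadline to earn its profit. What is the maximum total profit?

330

Profit order: I=68 D=61 H=54 B=46 C=41 F=24 E=19 G=17 A=13
Assign: I→slot 8, D→slot 6, H→slot 3, B→slot 4, C→slot 7, F→slot 5, E→slot 2, G→slot 1, A skipped.
Slots: [1:G] [2:E] [3:H] [4:B] [5:F] [6:D] [7:C] [8:I]
Profit = 17 + 19 + 54 + 46 + 24 + 61 + 41 + 68 = 330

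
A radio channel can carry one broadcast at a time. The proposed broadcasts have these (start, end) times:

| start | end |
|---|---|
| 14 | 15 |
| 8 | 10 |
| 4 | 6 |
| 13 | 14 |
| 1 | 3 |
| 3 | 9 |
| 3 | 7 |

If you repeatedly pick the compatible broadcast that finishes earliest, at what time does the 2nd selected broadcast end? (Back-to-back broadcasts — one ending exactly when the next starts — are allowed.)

6

Greedy by earliest finish: after sorting by end time, pick each interval compatible with the last pick.
By end time: (1,3), (4,6), (3,7), (3,9), (8,10), (13,14), (14,15).
Pick (1,3); next start ≥ 3 → (4,6); next start ≥ 6 → (8,10); next start ≥ 10 → (13,14); next start ≥ 14 → (14,15).
Selected: (1,3) (4,6) (8,10) (13,14) (14,15)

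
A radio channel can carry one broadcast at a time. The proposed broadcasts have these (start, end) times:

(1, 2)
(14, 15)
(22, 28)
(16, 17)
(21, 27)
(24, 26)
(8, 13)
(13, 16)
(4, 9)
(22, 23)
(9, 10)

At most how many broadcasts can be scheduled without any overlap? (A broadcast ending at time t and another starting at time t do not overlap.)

7

Sort by end time and greedily take each interval whose start is ≥ the last chosen end.
Sorted by end: (1,2)  (4,9)  (9,10)  (8,13)  (14,15)  (13,16)  (16,17)  (22,23)  (24,26)  (21,27)  (22,28)
take (1,2); take (4,9); take (9,10); take (14,15); take (16,17); take (22,23); take (24,26).
Selected 7 broadcasts.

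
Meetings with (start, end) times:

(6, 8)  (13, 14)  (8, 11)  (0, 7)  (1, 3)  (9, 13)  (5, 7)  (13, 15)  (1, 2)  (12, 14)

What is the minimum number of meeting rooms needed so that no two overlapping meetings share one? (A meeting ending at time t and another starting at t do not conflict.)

Events (time:±→running): 0:+→1 1:+→2 1:+→3 … peak 3.

3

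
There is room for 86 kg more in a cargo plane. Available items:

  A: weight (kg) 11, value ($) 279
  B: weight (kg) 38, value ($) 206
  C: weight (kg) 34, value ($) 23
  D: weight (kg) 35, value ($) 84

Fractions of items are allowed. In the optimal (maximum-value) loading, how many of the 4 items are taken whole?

3

Sort by value per unit weight and fill in that order.
Ratios (sorted): A 25.36, B 5.42, D 2.40, C 0.68
take A (11 @ 279); take B (38 @ 206); take D (35 @ 84); take 2/34 of C → 1.35. Capacity used 86/86.
3 item(s) taken whole; one partial (take 2/34 of C).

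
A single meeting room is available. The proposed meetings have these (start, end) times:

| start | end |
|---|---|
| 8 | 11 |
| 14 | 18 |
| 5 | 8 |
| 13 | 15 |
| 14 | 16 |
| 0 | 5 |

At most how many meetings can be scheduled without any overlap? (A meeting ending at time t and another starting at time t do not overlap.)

By end time: (0,5), (5,8), (8,11), (13,15), (14,16), (14,18).
Pick (0,5); next start ≥ 5 → (5,8); next start ≥ 8 → (8,11); next start ≥ 11 → (13,15).
Selected 4 meetings.

4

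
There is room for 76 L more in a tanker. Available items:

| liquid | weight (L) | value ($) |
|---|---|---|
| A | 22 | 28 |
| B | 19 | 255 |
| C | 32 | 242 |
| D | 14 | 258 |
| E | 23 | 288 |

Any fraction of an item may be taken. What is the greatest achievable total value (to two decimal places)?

Sort by value per unit weight and fill in that order.
Ratios (sorted): D 18.43, B 13.42, E 12.52, C 7.56, A 1.27
take D (14 @ 258); take B (19 @ 255); take E (23 @ 288); take 20/32 of C → 151.25. Capacity used 76/76.
Total value = 952.25

952.25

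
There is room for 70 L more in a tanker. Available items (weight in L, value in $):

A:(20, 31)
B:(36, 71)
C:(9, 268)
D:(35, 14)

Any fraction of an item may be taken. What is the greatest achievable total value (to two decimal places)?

Order: C (268/9=29.78) > B (71/36=1.97) > A (31/20=1.55) > D (14/35=0.40)
Fill: take C (9 @ 268) → take B (36 @ 71) → take A (20 @ 31) → take 5/35 of D → 2.00; 70/70 used.
Total value = 372.00

372.00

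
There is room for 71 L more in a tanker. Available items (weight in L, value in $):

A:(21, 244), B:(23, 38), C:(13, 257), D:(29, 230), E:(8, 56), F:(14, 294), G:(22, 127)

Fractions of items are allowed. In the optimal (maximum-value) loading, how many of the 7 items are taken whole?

3

Greedy by value/weight ratio, highest first.
Ratios (sorted): F 21.00, C 19.77, A 11.62, D 7.93, E 7.00, G 5.77, B 1.65
take F (14 @ 294); take C (13 @ 257); take A (21 @ 244); take 23/29 of D → 182.41. Capacity used 71/71.
3 item(s) taken whole; one partial (take 23/29 of D).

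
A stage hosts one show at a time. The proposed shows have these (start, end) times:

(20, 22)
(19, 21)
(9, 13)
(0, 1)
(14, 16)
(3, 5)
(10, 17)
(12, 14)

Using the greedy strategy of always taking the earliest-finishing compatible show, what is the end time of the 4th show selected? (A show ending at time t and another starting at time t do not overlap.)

By end time: (0,1), (3,5), (9,13), (12,14), (14,16), (10,17), (19,21), (20,22).
Pick (0,1); next start ≥ 1 → (3,5); next start ≥ 5 → (9,13); next start ≥ 13 → (14,16); next start ≥ 16 → (19,21).
Selected: (0,1) (3,5) (9,13) (14,16) (19,21)

16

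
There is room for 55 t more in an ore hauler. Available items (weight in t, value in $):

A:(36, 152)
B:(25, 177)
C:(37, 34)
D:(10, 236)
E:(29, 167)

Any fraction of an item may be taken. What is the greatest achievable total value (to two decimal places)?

528.17

Greedy by value/weight ratio, highest first.
Ratios (sorted): D 23.60, B 7.08, E 5.76, A 4.22, C 0.92
take D (10 @ 236); take B (25 @ 177); take 20/29 of E → 115.17. Capacity used 55/55.
Total value = 528.17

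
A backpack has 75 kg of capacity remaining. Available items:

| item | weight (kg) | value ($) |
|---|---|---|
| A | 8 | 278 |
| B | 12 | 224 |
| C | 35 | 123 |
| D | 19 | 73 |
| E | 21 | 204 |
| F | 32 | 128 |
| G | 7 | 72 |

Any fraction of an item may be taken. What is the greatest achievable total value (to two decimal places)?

886.00

Ratios (sorted): A 34.75, B 18.67, G 10.29, E 9.71, F 4.00, D 3.84, C 3.51
take A (8 @ 278); take B (12 @ 224); take G (7 @ 72); take E (21 @ 204); take 27/32 of F → 108.00. Capacity used 75/75.
Total value = 886.00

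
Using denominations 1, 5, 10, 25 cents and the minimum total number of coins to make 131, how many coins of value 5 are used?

Use the largest denomination that fits, subtract, and repeat.
131 = 5×25 + 1×5 + 1×1
Count of 5: 1

1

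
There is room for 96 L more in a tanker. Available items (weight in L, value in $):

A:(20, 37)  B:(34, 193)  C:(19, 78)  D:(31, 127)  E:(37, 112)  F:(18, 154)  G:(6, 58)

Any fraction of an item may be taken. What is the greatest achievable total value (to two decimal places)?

560.84

Greedy by value/weight ratio, highest first.
Order: G (58/6=9.67) > F (154/18=8.56) > B (193/34=5.68) > C (78/19=4.11) > D (127/31=4.10) > E (112/37=3.03) > A (37/20=1.85)
Fill: take G (6 @ 58) → take F (18 @ 154) → take B (34 @ 193) → take C (19 @ 78) → take 19/31 of D → 77.84; 96/96 used.
Total value = 560.84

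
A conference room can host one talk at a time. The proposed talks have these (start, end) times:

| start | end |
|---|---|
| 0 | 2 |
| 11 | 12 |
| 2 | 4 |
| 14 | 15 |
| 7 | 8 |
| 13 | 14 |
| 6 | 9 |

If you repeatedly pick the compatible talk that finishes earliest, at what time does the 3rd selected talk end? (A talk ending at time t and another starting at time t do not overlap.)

Sort by end time and greedily take each interval whose start is ≥ the last chosen end.
By end time: (0,2), (2,4), (7,8), (6,9), (11,12), (13,14), (14,15).
Pick (0,2); next start ≥ 2 → (2,4); next start ≥ 4 → (7,8); next start ≥ 8 → (11,12); next start ≥ 12 → (13,14); next start ≥ 14 → (14,15).
Selected: (0,2) (2,4) (7,8) (11,12) (13,14) (14,15)

8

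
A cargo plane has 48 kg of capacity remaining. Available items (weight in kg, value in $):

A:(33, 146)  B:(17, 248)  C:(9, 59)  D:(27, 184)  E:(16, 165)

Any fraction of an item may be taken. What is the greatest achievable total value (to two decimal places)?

Ratios (sorted): B 14.59, E 10.31, D 6.81, C 6.56, A 4.42
take B (17 @ 248); take E (16 @ 165); take 15/27 of D → 102.22. Capacity used 48/48.
Total value = 515.22

515.22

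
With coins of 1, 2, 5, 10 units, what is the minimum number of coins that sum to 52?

6

Use the largest denomination that fits, subtract, and repeat.
52 = 5×10 + 1×2
Total coins = 5 + 1 = 6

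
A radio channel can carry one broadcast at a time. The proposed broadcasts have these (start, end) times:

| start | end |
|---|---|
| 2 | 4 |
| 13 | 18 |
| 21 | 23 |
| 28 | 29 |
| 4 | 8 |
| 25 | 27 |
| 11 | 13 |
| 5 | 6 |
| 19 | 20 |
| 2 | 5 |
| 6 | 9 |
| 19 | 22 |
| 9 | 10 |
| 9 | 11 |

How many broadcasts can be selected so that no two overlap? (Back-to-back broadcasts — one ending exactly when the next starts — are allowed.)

10

Order by finish time; keep every interval that doesn't clash with the previous kept one.
By end time: (2,4), (2,5), (5,6), (4,8), (6,9), (9,10), (9,11), (11,13), (13,18), (19,20), (19,22), (21,23), (25,27), (28,29).
Pick (2,4); next start ≥ 4 → (5,6); next start ≥ 6 → (6,9); next start ≥ 9 → (9,10); next start ≥ 10 → (11,13); next start ≥ 13 → (13,18); next start ≥ 18 → (19,20); next start ≥ 20 → (21,23); next start ≥ 23 → (25,27); next start ≥ 27 → (28,29).
Selected 10 broadcasts.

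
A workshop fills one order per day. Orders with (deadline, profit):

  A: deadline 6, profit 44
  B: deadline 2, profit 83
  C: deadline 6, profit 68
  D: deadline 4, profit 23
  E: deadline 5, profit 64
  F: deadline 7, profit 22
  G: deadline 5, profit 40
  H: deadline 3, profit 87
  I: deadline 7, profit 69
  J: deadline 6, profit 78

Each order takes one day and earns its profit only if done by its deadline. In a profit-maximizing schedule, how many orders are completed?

7

Profit order: H=87 B=83 J=78 I=69 C=68 E=64 A=44 G=40 D=23 F=22
Assign: H→slot 3, B→slot 2, J→slot 6, I→slot 7, C→slot 5, E→slot 4, A→slot 1, G skipped, D skipped, F skipped.
Slots: [1:A] [2:B] [3:H] [4:E] [5:C] [6:J] [7:I]
7 of 10 scheduled.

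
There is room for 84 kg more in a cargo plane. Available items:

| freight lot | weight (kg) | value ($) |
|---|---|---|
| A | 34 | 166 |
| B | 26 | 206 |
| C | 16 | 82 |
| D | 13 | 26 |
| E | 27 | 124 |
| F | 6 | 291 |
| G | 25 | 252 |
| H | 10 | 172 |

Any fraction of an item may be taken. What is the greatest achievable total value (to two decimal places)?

Ratios (sorted): F 48.50, H 17.20, G 10.08, B 7.92, C 5.12, A 4.88, E 4.59, D 2.00
take F (6 @ 291); take H (10 @ 172); take G (25 @ 252); take B (26 @ 206); take C (16 @ 82); take 1/34 of A → 4.88. Capacity used 84/84.
Total value = 1007.88

1007.88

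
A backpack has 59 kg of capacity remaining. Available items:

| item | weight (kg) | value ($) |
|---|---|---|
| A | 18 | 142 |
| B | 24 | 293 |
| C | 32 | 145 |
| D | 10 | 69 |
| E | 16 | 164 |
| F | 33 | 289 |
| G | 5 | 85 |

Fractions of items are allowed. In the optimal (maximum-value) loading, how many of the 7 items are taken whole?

3

Sort by value per unit weight and fill in that order.
Order: G (85/5=17.00) > B (293/24=12.21) > E (164/16=10.25) > F (289/33=8.76) > A (142/18=7.89) > D (69/10=6.90) > C (145/32=4.53)
Fill: take G (5 @ 85) → take B (24 @ 293) → take E (16 @ 164) → take 14/33 of F → 122.61; 59/59 used.
3 item(s) taken whole; one partial (take 14/33 of F).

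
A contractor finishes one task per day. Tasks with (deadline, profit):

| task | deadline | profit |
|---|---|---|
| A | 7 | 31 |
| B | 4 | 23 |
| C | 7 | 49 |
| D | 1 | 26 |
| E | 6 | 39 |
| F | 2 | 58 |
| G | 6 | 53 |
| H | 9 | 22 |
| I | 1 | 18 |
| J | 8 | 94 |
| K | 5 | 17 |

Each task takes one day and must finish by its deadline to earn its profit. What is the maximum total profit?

Sort by profit descending; place each in the latest free slot ≤ its deadline.
By profit: J(d8,94), F(d2,58), G(d6,53), C(d7,49), E(d6,39), A(d7,31), D(d1,26), B(d4,23), H(d9,22), I(d1,18), K(d5,17)
J→slot 8; F→slot 2; G→slot 6; C→slot 7; E→slot 5; A→slot 4; D→slot 1; B→slot 3; H→slot 9; I skipped; K skipped.
Profit = 26 + 58 + 23 + 31 + 39 + 53 + 49 + 94 + 22 = 395

395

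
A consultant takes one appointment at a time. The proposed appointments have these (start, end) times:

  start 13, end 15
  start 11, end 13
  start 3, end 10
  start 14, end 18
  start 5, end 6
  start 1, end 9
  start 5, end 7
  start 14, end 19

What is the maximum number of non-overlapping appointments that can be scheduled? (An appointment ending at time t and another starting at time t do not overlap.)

3

Greedy by earliest finish: after sorting by end time, pick each interval compatible with the last pick.
Sorted by end: (5,6)  (5,7)  (1,9)  (3,10)  (11,13)  (13,15)  (14,18)  (14,19)
take (5,6); skip (5,7); take (11,13); take (13,15); skip (14,19).
Selected 3 appointments.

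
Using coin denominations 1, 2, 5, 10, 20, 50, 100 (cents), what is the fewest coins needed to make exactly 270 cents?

4

270 = 2×100 + 1×50 + 1×20
Total coins = 2 + 1 + 1 = 4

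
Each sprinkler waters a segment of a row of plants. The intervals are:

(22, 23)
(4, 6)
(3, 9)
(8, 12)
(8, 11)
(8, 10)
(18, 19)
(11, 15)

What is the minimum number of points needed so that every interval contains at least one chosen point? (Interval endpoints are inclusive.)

Sort by right endpoint; whenever an interval is uncovered, place a point at its right end.
By right end: [4,6]  [3,9]  [8,10]  [8,11]  [8,12]  [11,15]  [18,19]  [22,23]
[4,6] uncovered → point at 6; [8,10] uncovered → point at 10; [11,15] uncovered → point at 15; [18,19] uncovered → point at 19; [22,23] uncovered → point at 23.
Points: 6, 10, 15, 19, 23 (5 total).

5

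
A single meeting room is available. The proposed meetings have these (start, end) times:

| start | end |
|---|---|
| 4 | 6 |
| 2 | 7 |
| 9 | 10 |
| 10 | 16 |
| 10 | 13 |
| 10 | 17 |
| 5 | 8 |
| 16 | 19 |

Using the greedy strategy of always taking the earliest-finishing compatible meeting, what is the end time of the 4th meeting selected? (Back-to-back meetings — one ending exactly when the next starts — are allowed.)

19

Sort by end time and greedily take each interval whose start is ≥ the last chosen end.
By end time: (4,6), (2,7), (5,8), (9,10), (10,13), (10,16), (10,17), (16,19).
Pick (4,6); next start ≥ 6 → (9,10); next start ≥ 10 → (10,13); next start ≥ 13 → (16,19).
Selected: (4,6) (9,10) (10,13) (16,19)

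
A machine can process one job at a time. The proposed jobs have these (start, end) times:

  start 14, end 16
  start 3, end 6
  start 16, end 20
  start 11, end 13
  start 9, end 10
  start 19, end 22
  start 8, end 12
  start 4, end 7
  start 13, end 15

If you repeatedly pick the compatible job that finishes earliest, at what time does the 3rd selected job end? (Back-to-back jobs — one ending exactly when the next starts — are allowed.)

13

Greedy by earliest finish: after sorting by end time, pick each interval compatible with the last pick.
Sorted by end: (3,6)  (4,7)  (9,10)  (8,12)  (11,13)  (13,15)  (14,16)  (16,20)  (19,22)
take (3,6); skip (4,7); take (9,10); skip (8,12); take (11,13); take (13,15); skip (14,16); take (16,20).
Selected: (3,6) (9,10) (11,13) (13,15) (16,20)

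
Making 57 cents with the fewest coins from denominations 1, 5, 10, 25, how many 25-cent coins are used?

Greedy: take as many of the largest coin as possible, then repeat with the remainder.
57 − 2×25→7 − 1×5→2 − 2×1→0
Count of 25: 2

2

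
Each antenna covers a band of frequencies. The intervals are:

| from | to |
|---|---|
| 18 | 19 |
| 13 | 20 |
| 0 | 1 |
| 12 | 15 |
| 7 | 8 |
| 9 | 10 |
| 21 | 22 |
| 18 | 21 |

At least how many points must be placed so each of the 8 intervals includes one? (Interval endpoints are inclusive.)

Sort by right endpoint; whenever an interval is uncovered, place a point at its right end.
By right end: [0,1]  [7,8]  [9,10]  [12,15]  [18,19]  [13,20]  [18,21]  [21,22]
[0,1] uncovered → point at 1; [7,8] uncovered → point at 8; [9,10] uncovered → point at 10; [12,15] uncovered → point at 15; [18,19] uncovered → point at 19; [21,22] uncovered → point at 22.
Points: 1, 8, 10, 15, 19, 22 (6 total).

6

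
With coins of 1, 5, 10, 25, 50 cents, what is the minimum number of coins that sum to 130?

4

Greedy: take as many of the largest coin as possible, then repeat with the remainder.
130 = 2×50 + 1×25 + 1×5
Total coins = 2 + 1 + 1 = 4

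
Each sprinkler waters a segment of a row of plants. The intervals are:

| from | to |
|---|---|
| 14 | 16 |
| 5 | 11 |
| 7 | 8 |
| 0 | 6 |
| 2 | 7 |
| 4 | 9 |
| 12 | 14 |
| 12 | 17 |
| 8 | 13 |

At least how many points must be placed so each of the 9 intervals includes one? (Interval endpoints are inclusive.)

3

Process intervals by earliest right end; each time one isn't hit yet, stab at its right endpoint.
By right end: [0,6]  [2,7]  [7,8]  [4,9]  [5,11]  [8,13]  [12,14]  [14,16]  [12,17]
[0,6] uncovered → point at 6; [7,8] uncovered → point at 8; [12,14] uncovered → point at 14.
Points: 6, 8, 14 (3 total).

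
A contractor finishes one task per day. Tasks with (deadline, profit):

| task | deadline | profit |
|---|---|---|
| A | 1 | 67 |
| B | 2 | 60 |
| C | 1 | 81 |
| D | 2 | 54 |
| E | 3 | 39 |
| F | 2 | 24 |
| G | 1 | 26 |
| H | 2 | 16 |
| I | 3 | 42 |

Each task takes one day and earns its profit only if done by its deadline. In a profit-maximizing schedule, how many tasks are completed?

3

Profit order: C=81 A=67 B=60 D=54 I=42 E=39 G=26 F=24 H=16
Assign: C→slot 1, A skipped, B→slot 2, D skipped, I→slot 3, E skipped, G skipped, F skipped, H skipped.
Slots: [1:C] [2:B] [3:I]
3 of 9 scheduled.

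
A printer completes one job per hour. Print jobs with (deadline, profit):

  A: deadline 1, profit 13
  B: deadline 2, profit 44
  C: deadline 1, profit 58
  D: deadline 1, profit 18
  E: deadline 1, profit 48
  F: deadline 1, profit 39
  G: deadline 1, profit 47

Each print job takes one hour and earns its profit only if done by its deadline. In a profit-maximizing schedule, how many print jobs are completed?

2

Sort by profit descending; place each in the latest free slot ≤ its deadline.
By profit: C(d1,58), E(d1,48), G(d1,47), B(d2,44), F(d1,39), D(d1,18), A(d1,13)
C→slot 1; E skipped; G skipped; B→slot 2; F skipped; D skipped; A skipped.
2 of 7 scheduled.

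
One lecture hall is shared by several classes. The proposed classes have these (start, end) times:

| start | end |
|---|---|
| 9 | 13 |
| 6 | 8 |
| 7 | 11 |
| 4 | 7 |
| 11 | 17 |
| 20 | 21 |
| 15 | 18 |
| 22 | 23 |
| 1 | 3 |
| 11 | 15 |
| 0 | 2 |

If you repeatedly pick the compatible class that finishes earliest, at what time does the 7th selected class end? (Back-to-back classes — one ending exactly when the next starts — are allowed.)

23

Sorted by end: (0,2)  (1,3)  (4,7)  (6,8)  (7,11)  (9,13)  (11,15)  (11,17)  (15,18)  (20,21)  (22,23)
take (0,2); take (4,7); take (7,11); skip (9,13); take (11,15); take (15,18); take (20,21); take (22,23).
Selected: (0,2) (4,7) (7,11) (11,15) (15,18) (20,21) (22,23)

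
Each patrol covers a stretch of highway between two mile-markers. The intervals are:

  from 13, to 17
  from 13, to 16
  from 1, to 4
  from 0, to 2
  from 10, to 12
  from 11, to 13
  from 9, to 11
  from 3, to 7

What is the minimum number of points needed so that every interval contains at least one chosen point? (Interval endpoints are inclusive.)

Sort by right endpoint; whenever an interval is uncovered, place a point at its right end.
By right end: [0,2]  [1,4]  [3,7]  [9,11]  [10,12]  [11,13]  [13,16]  [13,17]
[0,2] uncovered → point at 2; [3,7] uncovered → point at 7; [9,11] uncovered → point at 11; [13,16] uncovered → point at 16.
Points: 2, 7, 11, 16 (4 total).

4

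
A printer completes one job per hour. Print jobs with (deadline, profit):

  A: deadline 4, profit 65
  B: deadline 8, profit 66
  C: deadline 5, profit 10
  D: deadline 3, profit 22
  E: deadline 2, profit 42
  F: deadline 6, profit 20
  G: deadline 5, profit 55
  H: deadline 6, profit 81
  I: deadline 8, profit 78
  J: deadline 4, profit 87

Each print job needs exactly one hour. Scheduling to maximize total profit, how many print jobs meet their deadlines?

8

Profit order: J=87 H=81 I=78 B=66 A=65 G=55 E=42 D=22 F=20 C=10
Assign: J→slot 4, H→slot 6, I→slot 8, B→slot 7, A→slot 3, G→slot 5, E→slot 2, D→slot 1, F skipped, C skipped.
Slots: [1:D] [2:E] [3:A] [4:J] [5:G] [6:H] [7:B] [8:I]
8 of 10 scheduled.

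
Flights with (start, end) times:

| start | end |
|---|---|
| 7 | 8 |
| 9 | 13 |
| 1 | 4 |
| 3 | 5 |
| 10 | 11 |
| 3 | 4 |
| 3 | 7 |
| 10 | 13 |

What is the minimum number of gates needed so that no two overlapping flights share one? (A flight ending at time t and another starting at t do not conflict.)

4

Count concurrent intervals with a sweep; the peak is the room count.
starts: [1, 3, 3, 3, 7, 9, 10, 10]
ends:   [4, 4, 5, 7, 8, 11, 13, 13]
s1→1 s3→2 s3→3 s3→4  — peak 4.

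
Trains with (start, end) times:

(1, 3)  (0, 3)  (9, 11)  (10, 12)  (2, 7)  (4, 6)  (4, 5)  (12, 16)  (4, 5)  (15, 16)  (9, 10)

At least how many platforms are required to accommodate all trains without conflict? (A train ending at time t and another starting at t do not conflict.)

The answer is the maximum number of intervals overlapping at any instant.
Events (time:±→running): 0:+→1 1:+→2 2:+→3 3:-→2 3:-→1 4:+→2 4:+→3 4:+→4 … peak 4.

4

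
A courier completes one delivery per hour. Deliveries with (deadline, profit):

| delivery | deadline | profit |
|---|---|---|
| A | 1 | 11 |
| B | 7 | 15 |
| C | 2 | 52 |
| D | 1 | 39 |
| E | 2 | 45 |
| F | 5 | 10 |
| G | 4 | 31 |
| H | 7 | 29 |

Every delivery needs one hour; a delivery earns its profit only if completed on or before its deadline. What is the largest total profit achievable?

Sort by profit descending; place each in the latest free slot ≤ its deadline.
By profit: C(d2,52), E(d2,45), D(d1,39), G(d4,31), H(d7,29), B(d7,15), A(d1,11), F(d5,10)
C→slot 2; E→slot 1; D skipped; G→slot 4; H→slot 7; B→slot 6; A skipped; F→slot 5.
Profit = 45 + 52 + 31 + 10 + 15 + 29 = 182

182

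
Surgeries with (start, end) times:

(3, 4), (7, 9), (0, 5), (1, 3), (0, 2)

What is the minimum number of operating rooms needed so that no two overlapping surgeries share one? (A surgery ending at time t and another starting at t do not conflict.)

The answer is the maximum number of intervals overlapping at any instant.
starts: [0, 0, 1, 3, 7]
ends:   [2, 3, 4, 5, 9]
s0→1 s0→2 s1→3  — peak 3.

3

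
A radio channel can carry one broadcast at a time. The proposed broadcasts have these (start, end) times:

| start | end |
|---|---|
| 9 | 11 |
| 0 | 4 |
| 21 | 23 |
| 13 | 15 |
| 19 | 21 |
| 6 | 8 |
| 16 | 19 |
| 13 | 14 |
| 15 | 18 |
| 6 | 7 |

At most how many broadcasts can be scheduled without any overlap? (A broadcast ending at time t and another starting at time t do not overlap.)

By end time: (0,4), (6,7), (6,8), (9,11), (13,14), (13,15), (15,18), (16,19), (19,21), (21,23).
Pick (0,4); next start ≥ 4 → (6,7); next start ≥ 7 → (9,11); next start ≥ 11 → (13,14); next start ≥ 14 → (15,18); next start ≥ 18 → (19,21); next start ≥ 21 → (21,23).
Selected 7 broadcasts.

7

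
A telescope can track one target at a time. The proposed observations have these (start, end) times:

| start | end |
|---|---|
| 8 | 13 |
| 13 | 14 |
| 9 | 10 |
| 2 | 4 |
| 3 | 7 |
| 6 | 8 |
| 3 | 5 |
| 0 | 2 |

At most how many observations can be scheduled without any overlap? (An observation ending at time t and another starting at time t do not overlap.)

5

Greedy by earliest finish: after sorting by end time, pick each interval compatible with the last pick.
Sorted by end: (0,2)  (2,4)  (3,5)  (3,7)  (6,8)  (9,10)  (8,13)  (13,14)
take (0,2); take (2,4); take (6,8); take (9,10); take (13,14).
Selected 5 observations.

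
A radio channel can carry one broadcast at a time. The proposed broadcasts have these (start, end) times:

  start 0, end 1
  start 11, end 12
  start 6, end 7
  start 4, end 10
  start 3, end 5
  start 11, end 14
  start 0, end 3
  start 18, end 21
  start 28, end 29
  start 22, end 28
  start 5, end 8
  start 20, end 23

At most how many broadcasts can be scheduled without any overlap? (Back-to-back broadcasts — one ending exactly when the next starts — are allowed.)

7

Greedy by earliest finish: after sorting by end time, pick each interval compatible with the last pick.
By end time: (0,1), (0,3), (3,5), (6,7), (5,8), (4,10), (11,12), (11,14), (18,21), (20,23), (22,28), (28,29).
Pick (0,1); next start ≥ 1 → (3,5); next start ≥ 5 → (6,7); next start ≥ 7 → (11,12); next start ≥ 12 → (18,21); next start ≥ 21 → (22,28); next start ≥ 28 → (28,29).
Selected 7 broadcasts.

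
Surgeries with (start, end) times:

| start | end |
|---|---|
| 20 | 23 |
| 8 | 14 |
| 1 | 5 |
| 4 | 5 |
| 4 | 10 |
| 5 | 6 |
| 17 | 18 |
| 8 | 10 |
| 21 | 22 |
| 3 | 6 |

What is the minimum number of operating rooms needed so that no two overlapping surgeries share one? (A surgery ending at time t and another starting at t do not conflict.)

The answer is the maximum number of intervals overlapping at any instant.
Events (time:±→running): 1:+→1 3:+→2 4:+→3 4:+→4 … peak 4.

4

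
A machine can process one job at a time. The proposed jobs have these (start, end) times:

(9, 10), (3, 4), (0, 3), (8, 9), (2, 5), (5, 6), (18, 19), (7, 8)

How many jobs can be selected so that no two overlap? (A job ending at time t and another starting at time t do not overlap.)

Sort by end time and greedily take each interval whose start is ≥ the last chosen end.
Sorted by end: (0,3)  (3,4)  (2,5)  (5,6)  (7,8)  (8,9)  (9,10)  (18,19)
take (0,3); take (3,4); take (5,6); take (7,8); take (8,9); take (9,10); take (18,19).
Selected 7 jobs.

7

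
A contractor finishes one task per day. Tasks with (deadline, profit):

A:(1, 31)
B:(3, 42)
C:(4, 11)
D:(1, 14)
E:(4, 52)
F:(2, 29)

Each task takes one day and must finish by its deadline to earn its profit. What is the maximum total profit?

154

Sort by profit descending; place each in the latest free slot ≤ its deadline.
Profit order: E=52 B=42 A=31 F=29 D=14 C=11
Assign: E→slot 4, B→slot 3, A→slot 1, F→slot 2, D skipped, C skipped.
Slots: [1:A] [2:F] [3:B] [4:E]
Profit = 31 + 29 + 42 + 52 = 154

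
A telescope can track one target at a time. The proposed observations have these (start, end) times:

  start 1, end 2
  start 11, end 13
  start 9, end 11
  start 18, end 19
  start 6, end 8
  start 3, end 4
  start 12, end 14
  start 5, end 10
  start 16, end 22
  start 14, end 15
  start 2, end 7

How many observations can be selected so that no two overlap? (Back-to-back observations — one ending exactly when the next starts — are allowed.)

7

Order by finish time; keep every interval that doesn't clash with the previous kept one.
Sorted by end: (1,2)  (3,4)  (2,7)  (6,8)  (5,10)  (9,11)  (11,13)  (12,14)  (14,15)  (18,19)  (16,22)
take (1,2); take (3,4); take (6,8); take (9,11); take (11,13); take (14,15); take (18,19); skip (16,22).
Selected 7 observations.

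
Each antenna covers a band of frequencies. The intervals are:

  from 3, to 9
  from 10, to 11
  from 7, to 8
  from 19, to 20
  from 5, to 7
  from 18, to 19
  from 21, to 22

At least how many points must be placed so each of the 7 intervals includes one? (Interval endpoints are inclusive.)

Process intervals by earliest right end; each time one isn't hit yet, stab at its right endpoint.
By right end: [5,7]  [7,8]  [3,9]  [10,11]  [18,19]  [19,20]  [21,22]
[5,7] uncovered → point at 7; [10,11] uncovered → point at 11; [18,19] uncovered → point at 19; [21,22] uncovered → point at 22.
Points: 7, 11, 19, 22 (4 total).

4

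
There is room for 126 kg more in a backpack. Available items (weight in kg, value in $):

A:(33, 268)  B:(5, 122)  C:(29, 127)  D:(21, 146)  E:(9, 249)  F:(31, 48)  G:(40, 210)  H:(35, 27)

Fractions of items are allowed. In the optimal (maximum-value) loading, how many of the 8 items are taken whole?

5

Greedy by value/weight ratio, highest first.
Order: E (249/9=27.67) > B (122/5=24.40) > A (268/33=8.12) > D (146/21=6.95) > G (210/40=5.25) > C (127/29=4.38) > F (48/31=1.55) > H (27/35=0.77)
Fill: take E (9 @ 249) → take B (5 @ 122) → take A (33 @ 268) → take D (21 @ 146) → take G (40 @ 210) → take 18/29 of C → 78.83; 126/126 used.
5 item(s) taken whole; one partial (take 18/29 of C).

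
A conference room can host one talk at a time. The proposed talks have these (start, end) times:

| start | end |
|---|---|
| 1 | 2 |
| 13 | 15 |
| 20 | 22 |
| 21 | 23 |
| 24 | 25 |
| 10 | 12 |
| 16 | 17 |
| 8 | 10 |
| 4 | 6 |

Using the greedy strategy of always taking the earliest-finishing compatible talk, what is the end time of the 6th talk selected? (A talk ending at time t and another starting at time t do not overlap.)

Greedy by earliest finish: after sorting by end time, pick each interval compatible with the last pick.
Sorted by end: (1,2)  (4,6)  (8,10)  (10,12)  (13,15)  (16,17)  (20,22)  (21,23)  (24,25)
take (1,2); take (4,6); take (8,10); take (10,12); take (13,15); take (16,17); take (20,22); take (24,25).
Selected: (1,2) (4,6) (8,10) (10,12) (13,15) (16,17) (20,22) (24,25)

17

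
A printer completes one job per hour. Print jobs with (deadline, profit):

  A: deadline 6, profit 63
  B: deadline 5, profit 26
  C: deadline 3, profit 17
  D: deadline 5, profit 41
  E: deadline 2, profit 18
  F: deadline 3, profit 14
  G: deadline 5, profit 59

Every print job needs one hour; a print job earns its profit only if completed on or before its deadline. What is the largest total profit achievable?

224

Sort by profit descending; place each in the latest free slot ≤ its deadline.
Profit order: A=63 G=59 D=41 B=26 E=18 C=17 F=14
Assign: A→slot 6, G→slot 5, D→slot 4, B→slot 3, E→slot 2, C→slot 1, F skipped.
Slots: [1:C] [2:E] [3:B] [4:D] [5:G] [6:A]
Profit = 17 + 18 + 26 + 41 + 59 + 63 = 224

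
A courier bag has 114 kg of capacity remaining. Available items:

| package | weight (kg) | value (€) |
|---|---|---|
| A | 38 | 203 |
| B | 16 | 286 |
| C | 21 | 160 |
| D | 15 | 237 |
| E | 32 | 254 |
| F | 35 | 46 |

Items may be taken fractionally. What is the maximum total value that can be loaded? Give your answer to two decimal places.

Ratios (sorted): B 17.88, D 15.80, E 7.94, C 7.62, A 5.34, F 1.31
take B (16 @ 286); take D (15 @ 237); take E (32 @ 254); take C (21 @ 160); take 30/38 of A → 160.26. Capacity used 114/114.
Total value = 1097.26

1097.26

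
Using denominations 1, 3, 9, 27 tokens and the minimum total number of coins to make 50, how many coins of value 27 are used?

1

50 = 1×27 + 2×9 + 1×3 + 2×1
Count of 27: 1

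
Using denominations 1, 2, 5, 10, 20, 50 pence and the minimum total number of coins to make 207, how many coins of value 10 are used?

Greedy: take as many of the largest coin as possible, then repeat with the remainder.
207 − 4×50→7 − 1×5→2 − 1×2→0
Count of 10: 0

0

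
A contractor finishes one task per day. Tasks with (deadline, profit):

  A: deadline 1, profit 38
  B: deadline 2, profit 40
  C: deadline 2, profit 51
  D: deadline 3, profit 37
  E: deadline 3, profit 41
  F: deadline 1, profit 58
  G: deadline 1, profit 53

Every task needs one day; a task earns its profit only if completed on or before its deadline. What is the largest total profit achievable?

Take jobs in profit order; each goes to the latest open slot no later than its deadline.
Profit order: F=58 G=53 C=51 E=41 B=40 A=38 D=37
Assign: F→slot 1, G skipped, C→slot 2, E→slot 3, B skipped, A skipped, D skipped.
Slots: [1:F] [2:C] [3:E]
Profit = 58 + 51 + 41 = 150

150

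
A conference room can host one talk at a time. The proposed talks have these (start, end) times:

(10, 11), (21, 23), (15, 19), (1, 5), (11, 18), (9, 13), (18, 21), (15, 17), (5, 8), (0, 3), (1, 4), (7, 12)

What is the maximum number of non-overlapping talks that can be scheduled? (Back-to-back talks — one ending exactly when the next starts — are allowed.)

Sorted by end: (0,3)  (1,4)  (1,5)  (5,8)  (10,11)  (7,12)  (9,13)  (15,17)  (11,18)  (15,19)  (18,21)  (21,23)
take (0,3); take (5,8); take (10,11); skip (7,12); skip (9,13); take (15,17); skip (11,18); take (18,21); take (21,23).
Selected 6 talks.

6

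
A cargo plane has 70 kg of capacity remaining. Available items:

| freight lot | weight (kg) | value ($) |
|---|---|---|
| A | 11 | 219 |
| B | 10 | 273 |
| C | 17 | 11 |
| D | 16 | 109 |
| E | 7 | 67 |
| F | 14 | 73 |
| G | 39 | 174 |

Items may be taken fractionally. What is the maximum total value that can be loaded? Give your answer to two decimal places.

Ratios (sorted): B 27.30, A 19.91, E 9.57, D 6.81, F 5.21, G 4.46, C 0.65
take B (10 @ 273); take A (11 @ 219); take E (7 @ 67); take D (16 @ 109); take F (14 @ 73); take 12/39 of G → 53.54. Capacity used 70/70.
Total value = 794.54

794.54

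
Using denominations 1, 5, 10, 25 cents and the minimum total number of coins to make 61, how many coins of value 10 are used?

1

Greedy: take as many of the largest coin as possible, then repeat with the remainder.
61 = 2×25 + 1×10 + 1×1
Count of 10: 1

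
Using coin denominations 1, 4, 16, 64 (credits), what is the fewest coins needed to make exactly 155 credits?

Use the largest denomination that fits, subtract, and repeat.
155 = 2×64 + 1×16 + 2×4 + 3×1
Total coins = 2 + 1 + 2 + 3 = 8

8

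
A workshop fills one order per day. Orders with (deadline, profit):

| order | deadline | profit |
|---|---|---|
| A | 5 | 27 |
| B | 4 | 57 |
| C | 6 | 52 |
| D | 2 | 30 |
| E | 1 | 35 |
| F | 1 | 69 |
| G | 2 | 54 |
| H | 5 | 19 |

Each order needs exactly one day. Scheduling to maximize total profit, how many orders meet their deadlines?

Sort by profit descending; place each in the latest free slot ≤ its deadline.
Profit order: F=69 B=57 G=54 C=52 E=35 D=30 A=27 H=19
Assign: F→slot 1, B→slot 4, G→slot 2, C→slot 6, E skipped, D skipped, A→slot 5, H→slot 3.
Slots: [1:F] [2:G] [3:H] [4:B] [5:A] [6:C]
6 of 8 scheduled.

6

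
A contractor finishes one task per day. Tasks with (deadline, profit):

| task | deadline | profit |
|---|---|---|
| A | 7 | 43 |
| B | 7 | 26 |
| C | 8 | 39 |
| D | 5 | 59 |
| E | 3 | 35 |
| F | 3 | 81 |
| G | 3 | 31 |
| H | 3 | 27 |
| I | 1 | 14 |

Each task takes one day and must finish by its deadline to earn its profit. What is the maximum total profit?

314

Sort by profit descending; place each in the latest free slot ≤ its deadline.
Profit order: F=81 D=59 A=43 C=39 E=35 G=31 H=27 B=26 I=14
Assign: F→slot 3, D→slot 5, A→slot 7, C→slot 8, E→slot 2, G→slot 1, H skipped, B→slot 6, I skipped.
Slots: [1:G] [2:E] [3:F] [5:D] [6:B] [7:A] [8:C]
Profit = 31 + 35 + 81 + 59 + 26 + 43 + 39 = 314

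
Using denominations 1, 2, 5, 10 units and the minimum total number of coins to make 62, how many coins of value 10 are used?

Greedy: take as many of the largest coin as possible, then repeat with the remainder.
62 − 6×10→2 − 1×2→0
Count of 10: 6

6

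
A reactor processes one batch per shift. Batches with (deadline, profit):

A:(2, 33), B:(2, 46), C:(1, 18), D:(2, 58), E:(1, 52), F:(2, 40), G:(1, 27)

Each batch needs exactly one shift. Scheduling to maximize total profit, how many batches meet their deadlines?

2

By profit: D(d2,58), E(d1,52), B(d2,46), F(d2,40), A(d2,33), G(d1,27), C(d1,18)
D→slot 2; E→slot 1; B skipped; F skipped; A skipped; G skipped; C skipped.
2 of 7 scheduled.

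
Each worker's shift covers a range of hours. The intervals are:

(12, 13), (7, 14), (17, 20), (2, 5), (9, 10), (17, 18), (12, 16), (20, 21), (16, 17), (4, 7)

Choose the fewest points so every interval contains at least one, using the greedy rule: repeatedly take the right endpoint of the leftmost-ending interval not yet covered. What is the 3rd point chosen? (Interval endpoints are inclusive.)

13

By right end: [2,5]  [4,7]  [9,10]  [12,13]  [7,14]  [12,16]  [16,17]  [17,18]  [17,20]  [20,21]
[2,5] uncovered → point at 5; [9,10] uncovered → point at 10; [12,13] uncovered → point at 13; [16,17] uncovered → point at 17; [20,21] uncovered → point at 21.
Points: 5, 10, 13, 17, 21 (5 total).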